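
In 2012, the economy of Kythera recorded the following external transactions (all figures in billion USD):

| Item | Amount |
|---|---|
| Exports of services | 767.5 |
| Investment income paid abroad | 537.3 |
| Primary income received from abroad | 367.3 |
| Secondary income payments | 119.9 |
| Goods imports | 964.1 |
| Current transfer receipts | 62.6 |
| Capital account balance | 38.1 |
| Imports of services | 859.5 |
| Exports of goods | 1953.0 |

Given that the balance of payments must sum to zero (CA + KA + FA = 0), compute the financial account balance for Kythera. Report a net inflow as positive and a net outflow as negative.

Goods balance = 1953.0 - 964.1 = 988.9
Services balance = 767.5 - 859.5 = -92.0
Trade balance (goods + services) = 988.9 + (-92.0) = 896.9
Net primary income = 367.3 - 537.3 = -170.0
Net secondary income = 62.6 - 119.9 = -57.3
Current account = 896.9 + (-170.0) + (-57.3) = 669.6
Financial account = -(669.6 + 38.1) = -707.7

-707.7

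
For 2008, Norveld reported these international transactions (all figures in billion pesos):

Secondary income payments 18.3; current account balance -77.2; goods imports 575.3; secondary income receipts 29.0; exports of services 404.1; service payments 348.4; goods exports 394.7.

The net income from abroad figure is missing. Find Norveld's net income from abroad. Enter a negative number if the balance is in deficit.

37.0

Current account = goods balance + services balance + net primary income + net secondary income
Sum of the known components = -114.2
Net income from abroad = CA - (known components) = -77.2 - (-114.2) = 37.0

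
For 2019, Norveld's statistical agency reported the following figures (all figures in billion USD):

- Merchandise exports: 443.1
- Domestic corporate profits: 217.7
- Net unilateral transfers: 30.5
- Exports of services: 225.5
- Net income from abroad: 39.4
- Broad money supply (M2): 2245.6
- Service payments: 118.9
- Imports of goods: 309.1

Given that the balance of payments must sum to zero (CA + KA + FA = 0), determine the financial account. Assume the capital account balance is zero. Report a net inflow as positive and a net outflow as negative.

-310.5

Goods balance = 443.1 - 309.1 = 134.0
Services balance = 225.5 - 118.9 = 106.6
Trade balance (goods + services) = 134.0 + 106.6 = 240.6
Net primary income = 39.4
Net secondary income = 30.5
Current account = 240.6 + 39.4 + 30.5 = 310.5
Financial account = -(310.5) = -310.5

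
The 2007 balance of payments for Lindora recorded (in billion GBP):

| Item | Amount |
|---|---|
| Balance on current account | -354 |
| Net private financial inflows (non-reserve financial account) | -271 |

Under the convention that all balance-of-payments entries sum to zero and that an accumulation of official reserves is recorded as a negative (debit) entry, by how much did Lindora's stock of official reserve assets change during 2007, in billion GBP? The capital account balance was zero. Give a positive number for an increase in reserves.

Official reserve transactions balance = -((-354) + (-271)) = 625
An accumulation of reserves is recorded as a debit (negative entry), so the change in the stock of reserves is the negative of that balance.
Change in official reserves = -(625) = -625

-625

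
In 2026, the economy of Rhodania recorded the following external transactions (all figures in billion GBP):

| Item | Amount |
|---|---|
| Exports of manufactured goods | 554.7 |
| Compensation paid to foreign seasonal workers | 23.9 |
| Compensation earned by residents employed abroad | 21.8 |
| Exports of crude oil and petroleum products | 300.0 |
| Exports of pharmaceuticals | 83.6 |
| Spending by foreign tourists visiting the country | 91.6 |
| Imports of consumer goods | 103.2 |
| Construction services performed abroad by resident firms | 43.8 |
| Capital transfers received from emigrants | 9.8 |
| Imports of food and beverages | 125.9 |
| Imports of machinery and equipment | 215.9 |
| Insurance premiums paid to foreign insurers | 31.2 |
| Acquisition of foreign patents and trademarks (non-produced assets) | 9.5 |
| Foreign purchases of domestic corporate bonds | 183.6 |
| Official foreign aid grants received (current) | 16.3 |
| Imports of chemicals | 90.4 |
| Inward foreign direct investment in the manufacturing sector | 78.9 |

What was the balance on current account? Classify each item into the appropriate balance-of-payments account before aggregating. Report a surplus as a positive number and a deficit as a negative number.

Goods: 554.7 - 103.2 - 215.9 - 90.4 + 83.6 - 125.9 + 300.0 = 402.9
Services: 43.8 + 91.6 - 31.2 = 104.2
Primary income: 21.8 - 23.9 = -2.1
Secondary income: 16.3
Current account = 402.9 + 104.2 + (-2.1) + 16.3 = 521.3
(Excluded from the current account — capital account: capital transfers received from emigrants 9.8, acquisition of foreign patents and trademarks (non-produced assets) 9.5; financial account: foreign purchases of domestic corporate bonds 183.6, inward foreign direct investment in the manufacturing sector 78.9.)

521.3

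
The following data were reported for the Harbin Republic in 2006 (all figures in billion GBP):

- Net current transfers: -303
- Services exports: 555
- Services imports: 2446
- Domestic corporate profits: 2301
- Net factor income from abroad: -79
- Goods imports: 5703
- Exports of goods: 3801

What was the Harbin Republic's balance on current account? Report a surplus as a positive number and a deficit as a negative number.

Goods balance = 3801 - 5703 = -1902
Services balance = 555 - 2446 = -1891
Trade balance (goods + services) = -1902 + (-1891) = -3793
Net primary income = -79
Net secondary income = -303
Current account = -3793 + (-79) + (-303) = -4175

-4175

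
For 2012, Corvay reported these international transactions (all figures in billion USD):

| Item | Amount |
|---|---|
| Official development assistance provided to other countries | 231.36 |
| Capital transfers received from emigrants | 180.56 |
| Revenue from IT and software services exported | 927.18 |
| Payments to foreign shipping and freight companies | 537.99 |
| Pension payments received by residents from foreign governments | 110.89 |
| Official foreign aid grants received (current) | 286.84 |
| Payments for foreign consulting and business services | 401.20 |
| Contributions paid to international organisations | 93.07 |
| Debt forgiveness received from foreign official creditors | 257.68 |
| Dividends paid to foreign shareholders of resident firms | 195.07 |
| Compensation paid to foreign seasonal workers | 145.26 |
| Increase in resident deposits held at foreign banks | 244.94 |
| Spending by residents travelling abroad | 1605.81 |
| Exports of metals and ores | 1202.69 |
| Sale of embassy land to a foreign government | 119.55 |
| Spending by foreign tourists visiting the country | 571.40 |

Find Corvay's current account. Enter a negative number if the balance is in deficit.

Goods: 1202.69
Services: 571.40 - 1605.81 - 401.20 + 927.18 - 537.99 = -1046.42
Primary income: -145.26 - 195.07 = -340.33
Secondary income: -93.07 - 231.36 + 110.89 + 286.84 = 73.30
Current account = 1202.69 + (-1046.42) + (-340.33) + 73.30 = -110.76
(Excluded from the current account — capital account: capital transfers received from emigrants 180.56, debt forgiveness received from foreign official creditors 257.68, sale of embassy land to a foreign government 119.55; financial account: increase in resident deposits held at foreign banks 244.94.)

-110.76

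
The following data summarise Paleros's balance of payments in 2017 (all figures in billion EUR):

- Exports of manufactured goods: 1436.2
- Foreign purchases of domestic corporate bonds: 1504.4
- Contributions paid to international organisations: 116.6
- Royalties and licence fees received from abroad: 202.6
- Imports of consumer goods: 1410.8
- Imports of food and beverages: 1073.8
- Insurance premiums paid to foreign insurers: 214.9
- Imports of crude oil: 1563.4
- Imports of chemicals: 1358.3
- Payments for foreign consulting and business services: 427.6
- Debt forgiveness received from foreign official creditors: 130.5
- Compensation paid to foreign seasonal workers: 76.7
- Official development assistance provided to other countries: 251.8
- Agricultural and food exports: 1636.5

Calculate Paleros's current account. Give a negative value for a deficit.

-3218.6

Goods: 1636.5 - 1563.4 - 1358.3 + 1436.2 - 1073.8 - 1410.8 = -2333.6
Services: 202.6 - 214.9 - 427.6 = -439.9
Primary income: -76.7
Secondary income: -251.8 - 116.6 = -368.4
Current account = (-2333.6) + (-439.9) + (-76.7) + (-368.4) = -3218.6
(Excluded from the current account — financial account: foreign purchases of domestic corporate bonds 1504.4; capital account: debt forgiveness received from foreign official creditors 130.5.)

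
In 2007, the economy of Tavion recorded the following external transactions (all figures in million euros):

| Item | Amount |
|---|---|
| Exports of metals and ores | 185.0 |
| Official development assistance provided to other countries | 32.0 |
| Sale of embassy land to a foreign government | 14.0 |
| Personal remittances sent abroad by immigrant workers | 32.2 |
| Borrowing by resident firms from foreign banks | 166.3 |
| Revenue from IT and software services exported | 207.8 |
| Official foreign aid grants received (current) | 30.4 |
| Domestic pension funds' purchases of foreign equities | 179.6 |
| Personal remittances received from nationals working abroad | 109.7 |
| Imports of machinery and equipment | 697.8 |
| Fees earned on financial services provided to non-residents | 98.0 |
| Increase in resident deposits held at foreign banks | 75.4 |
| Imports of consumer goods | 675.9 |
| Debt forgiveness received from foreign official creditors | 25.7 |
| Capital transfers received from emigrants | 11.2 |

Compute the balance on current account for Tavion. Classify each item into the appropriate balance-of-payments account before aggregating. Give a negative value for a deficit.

Goods: 185.0 - 697.8 - 675.9 = -1188.7
Services: 98.0 + 207.8 = 305.8
Secondary income: -32.2 + 30.4 - 32.0 + 109.7 = 75.9
Current account = (-1188.7) + 305.8 + 75.9 = -807.0
(Excluded from the current account — capital account: sale of embassy land to a foreign government 14.0, debt forgiveness received from foreign official creditors 25.7, capital transfers received from emigrants 11.2; financial account: borrowing by resident firms from foreign banks 166.3, domestic pension funds' purchases of foreign equities 179.6, increase in resident deposits held at foreign banks 75.4.)

-807.0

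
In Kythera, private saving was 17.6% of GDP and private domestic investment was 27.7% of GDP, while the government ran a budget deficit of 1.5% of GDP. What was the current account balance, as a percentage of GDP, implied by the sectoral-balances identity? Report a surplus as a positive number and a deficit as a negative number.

-11.6

By the sectoral-balances identity, CA = (S_private - I) + (T - G).
Private balance = 17.6 - 27.7 = -10.1
Government balance (T - G) = -1.5
CA = -10.1 + (-1.5) = -11.6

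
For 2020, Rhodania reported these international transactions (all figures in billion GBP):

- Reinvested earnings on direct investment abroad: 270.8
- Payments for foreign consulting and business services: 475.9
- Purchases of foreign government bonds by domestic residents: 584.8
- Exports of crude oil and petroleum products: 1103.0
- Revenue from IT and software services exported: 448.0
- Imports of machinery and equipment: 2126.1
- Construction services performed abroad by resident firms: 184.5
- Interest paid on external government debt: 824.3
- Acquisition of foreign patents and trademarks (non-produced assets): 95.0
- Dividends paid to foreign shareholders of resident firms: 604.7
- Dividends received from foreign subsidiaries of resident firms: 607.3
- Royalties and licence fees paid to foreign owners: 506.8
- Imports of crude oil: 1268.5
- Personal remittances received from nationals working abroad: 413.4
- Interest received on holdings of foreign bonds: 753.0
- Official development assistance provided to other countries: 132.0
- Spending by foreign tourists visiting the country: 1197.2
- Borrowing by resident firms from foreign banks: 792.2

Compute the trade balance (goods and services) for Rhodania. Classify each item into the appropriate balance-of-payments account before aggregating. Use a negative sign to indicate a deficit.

Goods: -1268.5 - 2126.1 + 1103.0 = -2291.6
Services: -475.9 - 506.8 + 184.5 + 1197.2 + 448.0 = 847.0
Trade balance = -2291.6 + 847.0 = -1444.6
(Excluded from the trade balance — primary income: reinvested earnings on direct investment abroad 270.8, interest paid on external government debt 824.3, dividends paid to foreign shareholders of resident firms 604.7, dividends received from foreign subsidiaries of resident firms 607.3, interest received on holdings of foreign bonds 753.0; financial account: purchases of foreign government bonds by domestic residents 584.8, borrowing by resident firms from foreign banks 792.2; capital account: acquisition of foreign patents and trademarks (non-produced assets) 95.0; secondary income: personal remittances received from nationals working abroad 413.4, official development assistance provided to other countries 132.0.)

-1444.6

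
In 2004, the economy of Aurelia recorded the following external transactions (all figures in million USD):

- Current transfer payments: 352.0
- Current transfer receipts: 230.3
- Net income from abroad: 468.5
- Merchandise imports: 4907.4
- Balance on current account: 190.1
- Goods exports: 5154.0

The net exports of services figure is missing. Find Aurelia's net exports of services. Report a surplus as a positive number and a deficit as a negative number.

Current account = goods balance + services balance + net primary income + net secondary income
Sum of the known components = 593.4
Net exports of services = CA - (known components) = 190.1 - 593.4 = -403.3

-403.3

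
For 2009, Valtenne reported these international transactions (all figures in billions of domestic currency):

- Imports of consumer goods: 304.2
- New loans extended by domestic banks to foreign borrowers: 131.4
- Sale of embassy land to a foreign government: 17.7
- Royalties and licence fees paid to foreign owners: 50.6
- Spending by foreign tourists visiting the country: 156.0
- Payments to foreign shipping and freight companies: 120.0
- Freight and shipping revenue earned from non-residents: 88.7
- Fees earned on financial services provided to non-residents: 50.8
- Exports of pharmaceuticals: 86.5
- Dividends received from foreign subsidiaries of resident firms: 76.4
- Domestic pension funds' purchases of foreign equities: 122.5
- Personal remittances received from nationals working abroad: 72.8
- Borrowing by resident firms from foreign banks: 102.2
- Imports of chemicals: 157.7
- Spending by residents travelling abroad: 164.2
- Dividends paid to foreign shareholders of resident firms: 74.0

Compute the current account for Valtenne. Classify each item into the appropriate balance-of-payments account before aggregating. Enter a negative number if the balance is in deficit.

Goods: 86.5 - 157.7 - 304.2 = -375.4
Services: -120.0 + 88.7 - 164.2 - 50.6 + 50.8 + 156.0 = -39.3
Primary income: 76.4 - 74.0 = 2.4
Secondary income: 72.8
Current account = (-375.4) + (-39.3) + 2.4 + 72.8 = -339.5
(Excluded from the current account — financial account: new loans extended by domestic banks to foreign borrowers 131.4, domestic pension funds' purchases of foreign equities 122.5, borrowing by resident firms from foreign banks 102.2; capital account: sale of embassy land to a foreign government 17.7.)

-339.5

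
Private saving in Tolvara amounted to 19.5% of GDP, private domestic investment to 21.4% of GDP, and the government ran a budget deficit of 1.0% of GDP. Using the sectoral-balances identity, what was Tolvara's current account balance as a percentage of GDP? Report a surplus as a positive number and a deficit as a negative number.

-2.9

By the sectoral-balances identity, CA = (S_private - I) + (T - G).
Private balance = 19.5 - 21.4 = -1.9
Government balance (T - G) = -1.0
CA = -1.9 + (-1.0) = -2.9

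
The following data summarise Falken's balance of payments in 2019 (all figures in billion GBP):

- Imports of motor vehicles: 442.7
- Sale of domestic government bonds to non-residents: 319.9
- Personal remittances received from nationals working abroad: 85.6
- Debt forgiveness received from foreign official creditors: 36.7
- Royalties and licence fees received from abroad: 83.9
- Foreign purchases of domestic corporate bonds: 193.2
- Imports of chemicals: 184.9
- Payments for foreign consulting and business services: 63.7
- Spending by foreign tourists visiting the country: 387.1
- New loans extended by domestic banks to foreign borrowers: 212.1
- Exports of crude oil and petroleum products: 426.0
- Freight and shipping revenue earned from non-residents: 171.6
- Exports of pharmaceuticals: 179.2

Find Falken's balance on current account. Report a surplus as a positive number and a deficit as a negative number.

642.1

Goods: 426.0 - 442.7 + 179.2 - 184.9 = -22.4
Services: 387.1 + 171.6 - 63.7 + 83.9 = 578.9
Secondary income: 85.6
Current account = (-22.4) + 578.9 + 85.6 = 642.1
(Excluded from the current account — financial account: sale of domestic government bonds to non-residents 319.9, foreign purchases of domestic corporate bonds 193.2, new loans extended by domestic banks to foreign borrowers 212.1; capital account: debt forgiveness received from foreign official creditors 36.7.)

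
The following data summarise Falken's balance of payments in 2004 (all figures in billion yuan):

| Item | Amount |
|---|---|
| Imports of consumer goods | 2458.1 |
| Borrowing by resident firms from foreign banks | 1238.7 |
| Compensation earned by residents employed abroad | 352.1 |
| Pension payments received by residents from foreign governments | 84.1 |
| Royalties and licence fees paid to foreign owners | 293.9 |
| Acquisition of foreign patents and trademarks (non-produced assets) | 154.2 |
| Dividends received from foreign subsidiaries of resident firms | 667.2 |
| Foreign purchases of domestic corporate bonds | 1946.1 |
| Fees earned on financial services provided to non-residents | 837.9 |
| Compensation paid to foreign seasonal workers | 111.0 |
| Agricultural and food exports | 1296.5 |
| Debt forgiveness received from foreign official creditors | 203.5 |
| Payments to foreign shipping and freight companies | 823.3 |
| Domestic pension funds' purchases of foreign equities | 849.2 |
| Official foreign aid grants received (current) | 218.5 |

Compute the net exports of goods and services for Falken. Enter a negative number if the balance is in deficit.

-1440.9

Goods: 1296.5 - 2458.1 = -1161.6
Services: -293.9 + 837.9 - 823.3 = -279.3
Trade balance = -1161.6 + (-279.3) = -1440.9
(Excluded from the trade balance — financial account: borrowing by resident firms from foreign banks 1238.7, foreign purchases of domestic corporate bonds 1946.1, domestic pension funds' purchases of foreign equities 849.2; primary income: compensation earned by residents employed abroad 352.1, dividends received from foreign subsidiaries of resident firms 667.2, compensation paid to foreign seasonal workers 111.0; secondary income: pension payments received by residents from foreign governments 84.1, official foreign aid grants received (current) 218.5; capital account: acquisition of foreign patents and trademarks (non-produced assets) 154.2, debt forgiveness received from foreign official creditors 203.5.)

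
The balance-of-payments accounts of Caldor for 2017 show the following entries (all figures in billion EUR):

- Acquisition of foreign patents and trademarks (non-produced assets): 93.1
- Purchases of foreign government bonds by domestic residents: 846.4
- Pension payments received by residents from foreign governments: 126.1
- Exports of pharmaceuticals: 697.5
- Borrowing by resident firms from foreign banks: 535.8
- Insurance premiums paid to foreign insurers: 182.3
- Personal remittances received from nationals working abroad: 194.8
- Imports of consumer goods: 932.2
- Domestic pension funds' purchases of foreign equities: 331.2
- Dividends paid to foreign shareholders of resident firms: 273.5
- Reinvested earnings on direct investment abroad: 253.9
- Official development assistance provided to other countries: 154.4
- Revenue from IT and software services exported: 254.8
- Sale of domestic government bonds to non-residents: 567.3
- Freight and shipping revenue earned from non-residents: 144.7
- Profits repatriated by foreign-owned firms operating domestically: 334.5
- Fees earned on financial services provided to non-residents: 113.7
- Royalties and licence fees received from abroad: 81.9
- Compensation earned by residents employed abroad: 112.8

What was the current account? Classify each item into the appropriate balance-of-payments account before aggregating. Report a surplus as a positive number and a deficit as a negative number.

Goods: 697.5 - 932.2 = -234.7
Services: 81.9 + 113.7 + 254.8 - 182.3 + 144.7 = 412.8
Primary income: -334.5 + 253.9 + 112.8 - 273.5 = -241.3
Secondary income: -154.4 + 126.1 + 194.8 = 166.5
Current account = (-234.7) + 412.8 + (-241.3) + 166.5 = 103.3
(Excluded from the current account — capital account: acquisition of foreign patents and trademarks (non-produced assets) 93.1; financial account: purchases of foreign government bonds by domestic residents 846.4, borrowing by resident firms from foreign banks 535.8, domestic pension funds' purchases of foreign equities 331.2, sale of domestic government bonds to non-residents 567.3.)

103.3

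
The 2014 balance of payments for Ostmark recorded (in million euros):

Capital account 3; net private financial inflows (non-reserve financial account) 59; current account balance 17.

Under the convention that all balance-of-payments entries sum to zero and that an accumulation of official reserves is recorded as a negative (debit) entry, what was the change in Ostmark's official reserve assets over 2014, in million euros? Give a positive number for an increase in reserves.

79

Official reserve transactions balance = -(17 + 3 + 59) = -79
An accumulation of reserves is recorded as a debit (negative entry), so the change in the stock of reserves is the negative of that balance.
Change in official reserves = -(-79) = 79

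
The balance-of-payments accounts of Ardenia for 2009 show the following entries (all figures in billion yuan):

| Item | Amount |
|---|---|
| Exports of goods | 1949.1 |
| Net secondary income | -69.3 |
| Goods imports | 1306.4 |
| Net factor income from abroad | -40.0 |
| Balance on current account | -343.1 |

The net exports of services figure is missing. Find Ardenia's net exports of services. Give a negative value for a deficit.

Current account = goods balance + services balance + net primary income + net secondary income
Sum of the known components = 533.4
Net exports of services = CA - (known components) = -343.1 - 533.4 = -876.5

-876.5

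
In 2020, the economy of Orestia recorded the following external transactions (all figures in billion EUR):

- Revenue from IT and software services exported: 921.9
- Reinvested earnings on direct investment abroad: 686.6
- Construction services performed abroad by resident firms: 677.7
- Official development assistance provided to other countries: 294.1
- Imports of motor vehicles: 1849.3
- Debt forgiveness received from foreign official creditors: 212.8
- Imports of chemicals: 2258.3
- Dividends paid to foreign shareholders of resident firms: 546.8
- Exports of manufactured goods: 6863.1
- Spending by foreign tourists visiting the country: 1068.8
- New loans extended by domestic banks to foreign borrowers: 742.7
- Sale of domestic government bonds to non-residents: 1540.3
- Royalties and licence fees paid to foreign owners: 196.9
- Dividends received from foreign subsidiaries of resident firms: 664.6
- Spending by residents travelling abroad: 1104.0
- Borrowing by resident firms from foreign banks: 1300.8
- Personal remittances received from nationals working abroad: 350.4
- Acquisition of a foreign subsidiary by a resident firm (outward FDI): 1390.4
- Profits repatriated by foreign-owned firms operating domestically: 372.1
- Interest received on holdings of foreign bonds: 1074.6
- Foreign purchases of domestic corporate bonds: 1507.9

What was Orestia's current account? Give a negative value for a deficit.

Goods: -2258.3 - 1849.3 + 6863.1 = 2755.5
Services: -196.9 + 921.9 + 1068.8 + 677.7 - 1104.0 = 1367.5
Primary income: -546.8 - 372.1 + 1074.6 + 664.6 + 686.6 = 1506.9
Secondary income: 350.4 - 294.1 = 56.3
Current account = 2755.5 + 1367.5 + 1506.9 + 56.3 = 5686.2
(Excluded from the current account — capital account: debt forgiveness received from foreign official creditors 212.8; financial account: new loans extended by domestic banks to foreign borrowers 742.7, sale of domestic government bonds to non-residents 1540.3, borrowing by resident firms from foreign banks 1300.8, acquisition of a foreign subsidiary by a resident firm (outward FDI) 1390.4, foreign purchases of domestic corporate bonds 1507.9.)

5686.2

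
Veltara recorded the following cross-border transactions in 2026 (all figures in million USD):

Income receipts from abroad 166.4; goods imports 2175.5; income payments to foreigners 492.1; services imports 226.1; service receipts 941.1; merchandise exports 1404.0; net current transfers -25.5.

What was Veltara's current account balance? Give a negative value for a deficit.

Goods balance = 1404.0 - 2175.5 = -771.5
Services balance = 941.1 - 226.1 = 715.0
Trade balance (goods + services) = -771.5 + 715.0 = -56.5
Net primary income = 166.4 - 492.1 = -325.7
Net secondary income = -25.5
Current account = -56.5 + (-325.7) + (-25.5) = -407.7

-407.7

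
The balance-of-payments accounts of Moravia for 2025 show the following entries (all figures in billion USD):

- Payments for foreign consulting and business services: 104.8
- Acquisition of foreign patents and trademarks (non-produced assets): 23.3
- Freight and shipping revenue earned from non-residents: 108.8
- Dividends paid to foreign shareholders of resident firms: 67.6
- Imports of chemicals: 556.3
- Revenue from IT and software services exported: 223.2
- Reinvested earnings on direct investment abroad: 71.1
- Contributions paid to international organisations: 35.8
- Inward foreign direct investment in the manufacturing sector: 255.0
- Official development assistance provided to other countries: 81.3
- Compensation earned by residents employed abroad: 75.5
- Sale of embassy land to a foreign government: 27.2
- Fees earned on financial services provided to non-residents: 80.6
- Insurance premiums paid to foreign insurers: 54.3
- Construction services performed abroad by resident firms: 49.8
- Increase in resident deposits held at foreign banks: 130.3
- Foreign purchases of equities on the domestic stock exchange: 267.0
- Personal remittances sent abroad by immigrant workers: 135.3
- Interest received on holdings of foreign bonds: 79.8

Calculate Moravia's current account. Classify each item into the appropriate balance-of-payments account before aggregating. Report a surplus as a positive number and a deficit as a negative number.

-346.6

Goods: -556.3
Services: -104.8 + 223.2 - 54.3 + 80.6 + 49.8 + 108.8 = 303.3
Primary income: 79.8 - 67.6 + 75.5 + 71.1 = 158.8
Secondary income: -135.3 - 81.3 - 35.8 = -252.4
Current account = (-556.3) + 303.3 + 158.8 + (-252.4) = -346.6
(Excluded from the current account — capital account: acquisition of foreign patents and trademarks (non-produced assets) 23.3, sale of embassy land to a foreign government 27.2; financial account: inward foreign direct investment in the manufacturing sector 255.0, increase in resident deposits held at foreign banks 130.3, foreign purchases of equities on the domestic stock exchange 267.0.)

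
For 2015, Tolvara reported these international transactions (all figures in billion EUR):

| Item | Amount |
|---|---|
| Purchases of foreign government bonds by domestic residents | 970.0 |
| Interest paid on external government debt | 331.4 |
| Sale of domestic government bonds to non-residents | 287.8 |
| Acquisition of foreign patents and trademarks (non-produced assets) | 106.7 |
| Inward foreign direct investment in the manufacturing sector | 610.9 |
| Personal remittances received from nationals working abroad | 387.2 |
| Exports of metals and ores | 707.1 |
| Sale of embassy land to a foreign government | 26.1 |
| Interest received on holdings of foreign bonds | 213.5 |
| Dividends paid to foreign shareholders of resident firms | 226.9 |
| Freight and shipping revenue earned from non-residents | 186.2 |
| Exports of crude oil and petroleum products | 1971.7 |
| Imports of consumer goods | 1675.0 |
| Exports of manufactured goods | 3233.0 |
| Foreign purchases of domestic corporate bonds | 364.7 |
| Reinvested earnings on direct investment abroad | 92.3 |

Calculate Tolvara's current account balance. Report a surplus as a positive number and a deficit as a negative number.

Goods: 3233.0 + 707.1 - 1675.0 + 1971.7 = 4236.8
Services: 186.2
Primary income: -331.4 + 213.5 + 92.3 - 226.9 = -252.5
Secondary income: 387.2
Current account = 4236.8 + 186.2 + (-252.5) + 387.2 = 4557.7
(Excluded from the current account — financial account: purchases of foreign government bonds by domestic residents 970.0, sale of domestic government bonds to non-residents 287.8, inward foreign direct investment in the manufacturing sector 610.9, foreign purchases of domestic corporate bonds 364.7; capital account: acquisition of foreign patents and trademarks (non-produced assets) 106.7, sale of embassy land to a foreign government 26.1.)

4557.7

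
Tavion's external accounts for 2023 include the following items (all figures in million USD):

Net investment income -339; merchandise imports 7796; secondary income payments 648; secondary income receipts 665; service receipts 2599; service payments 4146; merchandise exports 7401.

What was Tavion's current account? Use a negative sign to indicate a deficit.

Goods balance = 7401 - 7796 = -395
Services balance = 2599 - 4146 = -1547
Trade balance (goods + services) = -395 + (-1547) = -1942
Net primary income = -339
Net secondary income = 665 - 648 = 17
Current account = -1942 + (-339) + 17 = -2264

-2264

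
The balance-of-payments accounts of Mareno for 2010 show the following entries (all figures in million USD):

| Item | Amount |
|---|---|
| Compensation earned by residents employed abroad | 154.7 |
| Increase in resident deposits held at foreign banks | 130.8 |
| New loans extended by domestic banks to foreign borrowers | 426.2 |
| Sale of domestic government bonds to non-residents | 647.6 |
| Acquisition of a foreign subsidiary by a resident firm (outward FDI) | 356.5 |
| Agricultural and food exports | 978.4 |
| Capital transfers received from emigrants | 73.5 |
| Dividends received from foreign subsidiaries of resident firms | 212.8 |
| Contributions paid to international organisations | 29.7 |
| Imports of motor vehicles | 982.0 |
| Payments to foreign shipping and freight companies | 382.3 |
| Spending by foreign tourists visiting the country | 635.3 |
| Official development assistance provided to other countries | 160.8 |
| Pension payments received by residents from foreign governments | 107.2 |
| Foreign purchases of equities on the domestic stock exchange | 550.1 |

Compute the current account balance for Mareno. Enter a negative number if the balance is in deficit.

533.6

Goods: 978.4 - 982.0 = -3.6
Services: 635.3 - 382.3 = 253.0
Primary income: 154.7 + 212.8 = 367.5
Secondary income: 107.2 - 29.7 - 160.8 = -83.3
Current account = (-3.6) + 253.0 + 367.5 + (-83.3) = 533.6
(Excluded from the current account — financial account: increase in resident deposits held at foreign banks 130.8, new loans extended by domestic banks to foreign borrowers 426.2, sale of domestic government bonds to non-residents 647.6, acquisition of a foreign subsidiary by a resident firm (outward FDI) 356.5, foreign purchases of equities on the domestic stock exchange 550.1; capital account: capital transfers received from emigrants 73.5.)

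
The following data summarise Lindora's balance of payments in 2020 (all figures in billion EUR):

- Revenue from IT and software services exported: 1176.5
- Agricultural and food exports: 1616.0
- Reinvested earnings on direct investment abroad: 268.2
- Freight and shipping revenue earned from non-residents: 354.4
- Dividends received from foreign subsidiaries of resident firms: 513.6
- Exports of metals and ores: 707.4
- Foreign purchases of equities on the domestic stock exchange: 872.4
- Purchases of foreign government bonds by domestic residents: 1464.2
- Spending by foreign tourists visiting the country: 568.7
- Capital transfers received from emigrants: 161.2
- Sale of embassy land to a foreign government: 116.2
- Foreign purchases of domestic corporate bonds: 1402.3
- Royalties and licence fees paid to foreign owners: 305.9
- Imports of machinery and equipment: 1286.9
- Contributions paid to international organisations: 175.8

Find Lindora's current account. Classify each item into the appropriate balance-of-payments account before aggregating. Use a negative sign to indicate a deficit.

Goods: -1286.9 + 707.4 + 1616.0 = 1036.5
Services: 568.7 + 354.4 + 1176.5 - 305.9 = 1793.7
Primary income: 513.6 + 268.2 = 781.8
Secondary income: -175.8
Current account = 1036.5 + 1793.7 + 781.8 + (-175.8) = 3436.2
(Excluded from the current account — financial account: foreign purchases of equities on the domestic stock exchange 872.4, purchases of foreign government bonds by domestic residents 1464.2, foreign purchases of domestic corporate bonds 1402.3; capital account: capital transfers received from emigrants 161.2, sale of embassy land to a foreign government 116.2.)

3436.2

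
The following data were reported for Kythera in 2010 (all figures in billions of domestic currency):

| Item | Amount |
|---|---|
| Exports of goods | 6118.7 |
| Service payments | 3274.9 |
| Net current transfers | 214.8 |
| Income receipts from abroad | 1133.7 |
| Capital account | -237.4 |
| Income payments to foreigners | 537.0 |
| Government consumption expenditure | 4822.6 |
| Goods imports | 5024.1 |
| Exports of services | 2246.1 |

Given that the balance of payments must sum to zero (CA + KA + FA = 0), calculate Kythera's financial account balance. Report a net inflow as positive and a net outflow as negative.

Goods balance = 6118.7 - 5024.1 = 1094.6
Services balance = 2246.1 - 3274.9 = -1028.8
Trade balance (goods + services) = 1094.6 + (-1028.8) = 65.8
Net primary income = 1133.7 - 537.0 = 596.7
Net secondary income = 214.8
Current account = 65.8 + 596.7 + 214.8 = 877.3
Financial account = -(877.3 + (-237.4)) = -639.9

-639.9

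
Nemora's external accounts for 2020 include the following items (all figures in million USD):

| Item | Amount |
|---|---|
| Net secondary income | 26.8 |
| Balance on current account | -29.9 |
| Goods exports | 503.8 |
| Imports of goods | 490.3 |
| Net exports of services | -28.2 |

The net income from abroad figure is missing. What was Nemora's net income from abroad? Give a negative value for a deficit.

Current account = goods balance + services balance + net primary income + net secondary income
Sum of the known components = 12.1
Net income from abroad = CA - (known components) = -29.9 - 12.1 = -42.0

-42.0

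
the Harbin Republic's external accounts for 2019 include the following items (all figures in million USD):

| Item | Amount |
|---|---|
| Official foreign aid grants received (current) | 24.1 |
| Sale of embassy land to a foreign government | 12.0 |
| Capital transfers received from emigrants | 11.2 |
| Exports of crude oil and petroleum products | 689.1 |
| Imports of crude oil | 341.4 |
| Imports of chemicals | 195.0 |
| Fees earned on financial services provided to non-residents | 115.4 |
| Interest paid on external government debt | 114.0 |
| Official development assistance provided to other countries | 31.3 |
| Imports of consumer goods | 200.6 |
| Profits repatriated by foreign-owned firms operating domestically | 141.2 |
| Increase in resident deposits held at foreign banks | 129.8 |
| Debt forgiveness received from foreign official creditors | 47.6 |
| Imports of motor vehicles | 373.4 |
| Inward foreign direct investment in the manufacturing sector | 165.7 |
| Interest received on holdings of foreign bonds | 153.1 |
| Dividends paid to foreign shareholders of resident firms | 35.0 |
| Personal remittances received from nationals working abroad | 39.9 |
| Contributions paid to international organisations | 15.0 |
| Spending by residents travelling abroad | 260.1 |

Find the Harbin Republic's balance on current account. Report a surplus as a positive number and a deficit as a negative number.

Goods: -373.4 - 341.4 - 195.0 - 200.6 + 689.1 = -421.3
Services: -260.1 + 115.4 = -144.7
Primary income: 153.1 - 35.0 - 114.0 - 141.2 = -137.1
Secondary income: 24.1 + 39.9 - 31.3 - 15.0 = 17.7
Current account = (-421.3) + (-144.7) + (-137.1) + 17.7 = -685.4
(Excluded from the current account — capital account: sale of embassy land to a foreign government 12.0, capital transfers received from emigrants 11.2, debt forgiveness received from foreign official creditors 47.6; financial account: increase in resident deposits held at foreign banks 129.8, inward foreign direct investment in the manufacturing sector 165.7.)

-685.4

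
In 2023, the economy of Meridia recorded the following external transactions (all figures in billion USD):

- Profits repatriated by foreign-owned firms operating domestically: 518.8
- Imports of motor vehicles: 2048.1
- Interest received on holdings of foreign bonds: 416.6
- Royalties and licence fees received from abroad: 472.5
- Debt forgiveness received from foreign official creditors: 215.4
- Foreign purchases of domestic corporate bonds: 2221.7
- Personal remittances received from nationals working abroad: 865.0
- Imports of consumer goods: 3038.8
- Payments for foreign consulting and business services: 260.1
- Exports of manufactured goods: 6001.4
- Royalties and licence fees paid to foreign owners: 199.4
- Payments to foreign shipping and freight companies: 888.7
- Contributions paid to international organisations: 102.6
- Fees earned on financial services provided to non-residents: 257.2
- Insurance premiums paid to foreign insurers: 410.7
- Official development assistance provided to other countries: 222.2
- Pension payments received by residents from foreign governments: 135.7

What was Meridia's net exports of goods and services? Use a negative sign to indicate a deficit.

Goods: -2048.1 + 6001.4 - 3038.8 = 914.5
Services: -888.7 - 410.7 - 260.1 + 472.5 - 199.4 + 257.2 = -1029.2
Trade balance = 914.5 + (-1029.2) = -114.7
(Excluded from the trade balance — primary income: profits repatriated by foreign-owned firms operating domestically 518.8, interest received on holdings of foreign bonds 416.6; capital account: debt forgiveness received from foreign official creditors 215.4; financial account: foreign purchases of domestic corporate bonds 2221.7; secondary income: personal remittances received from nationals working abroad 865.0, contributions paid to international organisations 102.6, official development assistance provided to other countries 222.2, pension payments received by residents from foreign governments 135.7.)

-114.7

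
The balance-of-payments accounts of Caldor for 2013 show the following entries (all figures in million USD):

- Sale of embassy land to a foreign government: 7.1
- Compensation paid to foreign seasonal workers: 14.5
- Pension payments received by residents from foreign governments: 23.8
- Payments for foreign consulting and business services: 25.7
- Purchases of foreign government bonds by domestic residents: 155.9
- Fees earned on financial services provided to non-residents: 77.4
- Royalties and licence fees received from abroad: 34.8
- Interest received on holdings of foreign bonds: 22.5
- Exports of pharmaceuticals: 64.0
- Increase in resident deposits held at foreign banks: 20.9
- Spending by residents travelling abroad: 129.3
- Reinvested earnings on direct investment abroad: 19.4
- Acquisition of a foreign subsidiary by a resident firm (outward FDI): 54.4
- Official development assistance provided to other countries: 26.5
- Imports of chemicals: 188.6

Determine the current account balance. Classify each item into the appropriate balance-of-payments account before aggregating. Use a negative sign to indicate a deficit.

Goods: -188.6 + 64.0 = -124.6
Services: -25.7 + 34.8 - 129.3 + 77.4 = -42.8
Primary income: -14.5 + 19.4 + 22.5 = 27.4
Secondary income: -26.5 + 23.8 = -2.7
Current account = (-124.6) + (-42.8) + 27.4 + (-2.7) = -142.7
(Excluded from the current account — capital account: sale of embassy land to a foreign government 7.1; financial account: purchases of foreign government bonds by domestic residents 155.9, increase in resident deposits held at foreign banks 20.9, acquisition of a foreign subsidiary by a resident firm (outward FDI) 54.4.)

-142.7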